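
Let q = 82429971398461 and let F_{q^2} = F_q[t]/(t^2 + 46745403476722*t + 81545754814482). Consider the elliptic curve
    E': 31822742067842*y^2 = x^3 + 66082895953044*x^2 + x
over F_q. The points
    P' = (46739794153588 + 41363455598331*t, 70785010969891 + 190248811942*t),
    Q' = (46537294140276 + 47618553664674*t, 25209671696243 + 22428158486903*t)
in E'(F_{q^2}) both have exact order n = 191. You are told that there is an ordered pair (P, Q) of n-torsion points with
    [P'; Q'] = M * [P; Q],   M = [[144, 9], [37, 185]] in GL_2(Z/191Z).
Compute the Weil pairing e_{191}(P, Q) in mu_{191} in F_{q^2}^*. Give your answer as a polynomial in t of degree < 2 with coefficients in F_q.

75221846194560 + 65075051778966*t

The 191-Weil pairing on E[191] over F_{82429971398461} is alternating-bilinear: e_{191}(P',Q') = e_{191}(P,Q)^det(M).
det M = 144*185 - 9*37 = 26307 = 140 (mod 191); 140^{-1} = 176 (mod 191).
Set x_W=15708163599540*u+12921699729799, y_W=15708163599540*v; then E': y_W^2=x_W^3+25216194586476*x_W+25870556667017.
8-bit Miller (10111111) on E'/F_{82429971398461} with a'=25216194586476, b'=25870556667017: accumulate tangent/chord ratios at Q'+S and P'+S'.
The quotient is 34323635673295 + 10901241607707*t.
Hence e(P,Q) = 75221846194560 + 65075051778966*t in F_{82429971398461^2}^*.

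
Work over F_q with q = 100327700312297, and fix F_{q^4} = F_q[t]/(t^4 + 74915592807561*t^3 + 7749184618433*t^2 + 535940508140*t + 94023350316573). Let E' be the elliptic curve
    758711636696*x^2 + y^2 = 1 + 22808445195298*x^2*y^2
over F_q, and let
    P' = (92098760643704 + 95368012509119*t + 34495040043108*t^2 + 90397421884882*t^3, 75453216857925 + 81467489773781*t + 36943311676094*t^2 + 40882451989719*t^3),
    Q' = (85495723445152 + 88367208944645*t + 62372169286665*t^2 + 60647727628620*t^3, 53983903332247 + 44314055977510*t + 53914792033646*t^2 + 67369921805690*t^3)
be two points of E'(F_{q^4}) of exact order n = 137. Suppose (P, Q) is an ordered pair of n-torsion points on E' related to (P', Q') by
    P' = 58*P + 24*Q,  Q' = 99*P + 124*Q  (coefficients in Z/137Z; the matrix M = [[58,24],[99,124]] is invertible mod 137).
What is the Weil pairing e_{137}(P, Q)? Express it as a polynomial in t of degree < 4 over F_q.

Alternating bilinearity on E[137] (values in mu_{137} in F_{100327700312297^4}) gives e(P',Q') = e(P,Q)^det(M).
det(M) mod 137 = 21; its inverse in (Z/137)^* is 124 (check: 21*124 mod 137 = 1).
Edwards a_E,d_E -> Montgomery A=9985657961944,B=2119183167514 -> Weierstrass 42085550032424,0 via alpha=3927859471999,beta=44651416766498.
8-bit Miller (10001001) on E'/F_{100327700312297} with a'=42085550032424, b'=0: accumulate tangent/chord ratios at Q'+S and P'+S'.
e_{137}(P',Q') = 35502791642112 + 21821324817955*t + 45780650408194*t^2 + 92660037600856*t^3.
Raise to 124: e(P,Q) = 79751330527977 + 56382369320073*t + 51733426393638*t^2 + 80346832007394*t^3 in mu_{137}.

79751330527977 + 56382369320073*t + 51733426393638*t^2 + 80346832007394*t^3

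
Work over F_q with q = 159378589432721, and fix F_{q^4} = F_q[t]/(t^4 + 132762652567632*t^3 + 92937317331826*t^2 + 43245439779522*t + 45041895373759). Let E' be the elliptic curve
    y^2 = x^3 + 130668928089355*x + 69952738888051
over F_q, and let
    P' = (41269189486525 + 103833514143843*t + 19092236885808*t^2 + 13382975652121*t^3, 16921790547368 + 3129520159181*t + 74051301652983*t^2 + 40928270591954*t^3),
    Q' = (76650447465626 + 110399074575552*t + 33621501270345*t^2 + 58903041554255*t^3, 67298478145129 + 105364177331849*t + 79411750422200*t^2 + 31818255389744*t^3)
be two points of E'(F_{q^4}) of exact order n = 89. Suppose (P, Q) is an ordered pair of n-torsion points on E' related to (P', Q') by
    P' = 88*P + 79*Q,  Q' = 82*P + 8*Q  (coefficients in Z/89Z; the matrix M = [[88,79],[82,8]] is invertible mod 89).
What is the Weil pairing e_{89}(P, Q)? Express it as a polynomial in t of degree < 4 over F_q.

e_{89}(aP+bQ,cP+dQ) = e_{89}(P,Q)^(ad-bc); with (a,b,c,d)=(88,79,82,8) this gives the det-89 law.
88*8 - 79*82 = -5774; reduced mod 89: det = 11, inverse 81.
Build f_{89,P'} and f_{89,Q'} via the 7-bit ladder of 89=1011001_2; evaluate at shifted divisors; quotient in F_{159378589432721^4}.
So e_{89}(P',Q') = 99197138413327 + 30641747054849*t + 878030308223*t^2 + 132214800697791*t^3.
e_{89}(P,Q) = (99197138413327 + 30641747054849*t + 878030308223*t^2 + 132214800697791*t^3)^{81} = 52994019297560 + 69613267398192*t + 47912059772032*t^2 + 117788228659863*t^3.

52994019297560 + 69613267398192*t + 47912059772032*t^2 + 117788228659863*t^3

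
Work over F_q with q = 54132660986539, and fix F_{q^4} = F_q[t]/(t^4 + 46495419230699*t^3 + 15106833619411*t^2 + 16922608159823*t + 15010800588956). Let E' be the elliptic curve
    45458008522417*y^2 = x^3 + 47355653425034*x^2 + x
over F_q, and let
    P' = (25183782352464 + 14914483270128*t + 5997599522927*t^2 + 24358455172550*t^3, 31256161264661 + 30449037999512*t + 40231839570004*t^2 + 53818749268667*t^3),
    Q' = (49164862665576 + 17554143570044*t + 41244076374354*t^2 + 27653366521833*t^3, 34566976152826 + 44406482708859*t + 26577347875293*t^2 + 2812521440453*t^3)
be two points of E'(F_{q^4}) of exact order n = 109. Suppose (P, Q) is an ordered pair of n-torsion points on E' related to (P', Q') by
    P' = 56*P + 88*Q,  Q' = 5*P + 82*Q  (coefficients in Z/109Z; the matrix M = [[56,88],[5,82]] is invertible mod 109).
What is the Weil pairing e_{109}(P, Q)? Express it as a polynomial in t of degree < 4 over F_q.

e_{109}(aP+bQ,cP+dQ) = e_{109}(P,Q)^(ad-bc); with (a,b,c,d)=(56,88,5,82) this gives the det-109 law.
Hence e(P,Q) = e(P',Q')^{11} where 11 = 10^{-1} mod 109.
Montgomery->Weierstrass: x_W = 11874229704010*x+1906855563268, y_W=11874229704010*y on F_{54132660986539}; lands on y^2=x^3+39058016124442*x+32986006780868.
7-bit Miller (1101101) on E'/F_{54132660986539} with a'=39058016124442, b'=32986006780868: accumulate tangent/chord ratios at Q'+S and P'+S'.
So e_{109}(P',Q') = 28517715131616 + 46174754712986*t + 42651599905219*t^2 + 23307378504155*t^3.
Thus e_{109}(P,Q) = 45151289417207 + 4494934311632*t + 15353164752096*t^2 + 52296078338479*t^3.

45151289417207 + 4494934311632*t + 15353164752096*t^2 + 52296078338479*t^3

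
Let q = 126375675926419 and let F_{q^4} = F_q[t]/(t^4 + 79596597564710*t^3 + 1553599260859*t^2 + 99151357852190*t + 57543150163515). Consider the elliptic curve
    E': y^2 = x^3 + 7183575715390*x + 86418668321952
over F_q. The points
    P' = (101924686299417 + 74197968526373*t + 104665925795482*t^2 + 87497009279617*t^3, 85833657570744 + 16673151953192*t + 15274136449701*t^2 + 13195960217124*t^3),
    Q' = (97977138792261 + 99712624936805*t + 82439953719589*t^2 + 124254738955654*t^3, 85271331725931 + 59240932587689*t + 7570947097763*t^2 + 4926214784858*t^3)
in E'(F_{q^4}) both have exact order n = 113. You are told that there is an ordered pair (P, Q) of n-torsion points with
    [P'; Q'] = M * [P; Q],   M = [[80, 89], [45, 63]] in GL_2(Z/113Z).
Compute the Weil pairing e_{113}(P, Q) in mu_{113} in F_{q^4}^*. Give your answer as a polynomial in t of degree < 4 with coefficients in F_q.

109072531593035 + 17665257733699*t + 33251168127635*t^2 + 87586050856143*t^3

The 113-Weil pairing on E[113] over F_{126375675926419} is alternating-bilinear: e_{113}(P',Q') = e_{113}(P,Q)^det(M).
Hence e(P,Q) = e(P',Q')^{44} where 44 = 18^{-1} mod 113.
Miller loop for e_{113} over F_{126375675926419^4}: bits of 113 = 1110001; 6 double steps + 3 add steps, l/v at each.
The quotient is 105704923391834 + 113447156709320*t + 49718881420294*t^2 + 79681981087731*t^3.
Hence e(P,Q) = 109072531593035 + 17665257733699*t + 33251168127635*t^2 + 87586050856143*t^3 in F_{126375675926419^4}^*.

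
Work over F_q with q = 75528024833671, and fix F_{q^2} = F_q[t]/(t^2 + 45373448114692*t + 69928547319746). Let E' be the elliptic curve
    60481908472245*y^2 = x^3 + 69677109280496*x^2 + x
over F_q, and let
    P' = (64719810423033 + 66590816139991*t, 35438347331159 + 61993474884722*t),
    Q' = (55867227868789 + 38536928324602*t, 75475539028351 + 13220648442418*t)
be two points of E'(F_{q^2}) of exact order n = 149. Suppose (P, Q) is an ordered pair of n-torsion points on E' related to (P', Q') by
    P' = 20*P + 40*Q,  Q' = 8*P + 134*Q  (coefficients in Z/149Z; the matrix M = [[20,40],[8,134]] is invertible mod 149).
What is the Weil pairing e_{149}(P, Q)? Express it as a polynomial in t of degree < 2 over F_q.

Alternating bilinearity on E[149] (values in mu_{149} in F_{75528024833671^2}) gives e(P',Q') = e(P,Q)^det(M).
Hence e(P,Q) = e(P',Q')^{31} where 31 = 125^{-1} mod 149.
Set x_W=1172788478608*u+43743395946941, y_W=1172788478608*v; then E': y_W^2=x_W^3+74634995975854*x_W+38683965052740.
Run Miller on y^2=x^3+74634995975854*x+38683965052740 over F_{75528024833671}: ladder 10010101 (8 bits); e = f_P(D_Q)/f_Q(D_P).
Result: e(P',Q') = 12963555480095 + 67706689429434*t.
Thus e_{149}(P,Q) = 73272075611551 + 28963485512160*t.

73272075611551 + 28963485512160*t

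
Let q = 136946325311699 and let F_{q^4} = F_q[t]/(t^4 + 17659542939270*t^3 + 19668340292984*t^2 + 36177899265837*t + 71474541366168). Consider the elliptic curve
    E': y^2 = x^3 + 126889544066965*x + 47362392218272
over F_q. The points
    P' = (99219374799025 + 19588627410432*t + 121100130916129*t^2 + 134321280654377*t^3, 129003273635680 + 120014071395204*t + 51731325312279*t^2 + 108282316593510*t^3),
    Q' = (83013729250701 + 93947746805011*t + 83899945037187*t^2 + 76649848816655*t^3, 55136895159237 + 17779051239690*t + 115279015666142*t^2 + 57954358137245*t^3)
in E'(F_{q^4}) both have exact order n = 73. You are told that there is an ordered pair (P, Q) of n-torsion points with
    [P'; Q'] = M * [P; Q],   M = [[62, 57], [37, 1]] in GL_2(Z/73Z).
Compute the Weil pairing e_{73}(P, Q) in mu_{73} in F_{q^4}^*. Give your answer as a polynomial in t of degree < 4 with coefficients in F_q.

90381166811481 + 79470841866989*t + 100205756692565*t^2 + 100618424711950*t^3

Under M = [[62,57],[37,1]] in GL_2(Z/73), e_{73}(P',Q') = e_{73}(P,Q)^(62*1-57*37 mod 73).
Inverting 70 mod 73: 24. Thus e_{73}(P,Q) = e(P',Q')^{24}.
n = 73 = (1001001)_2 (7 bits, wt 3); accumulate f_{73,P'}(Q'+S)/f_{73,P'}(S) along the 6-step ladder.
e_{73}(P',Q') = 355187127512 + 59148118980429*t + 94815425702194*t^2 + 102293819582764*t^3.
Thus e_{73}(P,Q) = 90381166811481 + 79470841866989*t + 100205756692565*t^2 + 100618424711950*t^3.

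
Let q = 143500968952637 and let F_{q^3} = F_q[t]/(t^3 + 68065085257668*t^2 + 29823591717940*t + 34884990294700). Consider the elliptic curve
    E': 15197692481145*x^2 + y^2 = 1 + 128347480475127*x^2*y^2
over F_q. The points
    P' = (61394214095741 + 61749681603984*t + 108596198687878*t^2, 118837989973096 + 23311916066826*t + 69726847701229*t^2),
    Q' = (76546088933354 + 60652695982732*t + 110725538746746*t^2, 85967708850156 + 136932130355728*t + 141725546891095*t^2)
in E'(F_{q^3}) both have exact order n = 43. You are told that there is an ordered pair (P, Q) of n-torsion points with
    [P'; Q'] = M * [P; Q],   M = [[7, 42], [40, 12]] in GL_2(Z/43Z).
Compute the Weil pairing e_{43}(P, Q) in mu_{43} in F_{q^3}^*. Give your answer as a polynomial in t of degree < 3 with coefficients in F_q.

e_{43} is bilinear + alternating on E[43], so e_{43}(7*P + 42*Q, 40*P + 12*Q) = e_{43}(P,Q)^(7*12-42*40).
Inverting 38 mod 43: 17. Thus e_{43}(P,Q) = e(P',Q')^{17}.
Map (x,y)_Ed via u=(1+y)/(1-y), v=(1+y)/((1-y)x) to Montgomery A=22647836281915,B=73110679655720; then to (a',b')=(38616121995223,104245618372598).
n = 43 = (101011)_2 (6 bits, wt 4); accumulate f_{43,P'}(Q'+S)/f_{43,P'}(S) along the 5-step ladder.
So e_{43}(P',Q') = 63351078826376 + 104185884416283*t + 24508198630709*t^2.
Finally e_{43}(P,Q) = 75400852249229 + 66324431107173*t + 57849391085621*t^2.

75400852249229 + 66324431107173*t + 57849391085621*t^2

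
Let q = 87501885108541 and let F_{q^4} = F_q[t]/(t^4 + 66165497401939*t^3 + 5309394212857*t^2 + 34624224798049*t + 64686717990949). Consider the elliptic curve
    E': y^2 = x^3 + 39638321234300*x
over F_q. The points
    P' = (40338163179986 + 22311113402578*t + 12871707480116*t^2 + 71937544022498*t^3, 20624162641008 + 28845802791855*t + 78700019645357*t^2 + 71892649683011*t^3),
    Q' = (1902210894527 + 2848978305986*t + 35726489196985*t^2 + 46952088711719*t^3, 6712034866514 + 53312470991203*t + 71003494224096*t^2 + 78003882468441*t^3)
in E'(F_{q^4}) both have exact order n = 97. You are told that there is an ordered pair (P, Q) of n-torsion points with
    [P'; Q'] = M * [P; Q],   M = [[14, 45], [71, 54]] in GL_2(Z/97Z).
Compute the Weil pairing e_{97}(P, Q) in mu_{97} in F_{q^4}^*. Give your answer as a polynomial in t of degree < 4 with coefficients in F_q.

71794135869923 + 50029678689860*t + 13851954669017*t^2 + 28047190609695*t^3

Alternating bilinearity on E[97] (values in mu_{97} in F_{87501885108541^4}) gives e(P',Q') = e(P,Q)^det(M).
Inverting 83 mod 97: 90. Thus e_{97}(P,Q) = e(P',Q')^{90}.
Miller loop for e_{97} over F_{87501885108541^4}: bits of 97 = 1100001; 6 double steps + 2 add steps, l/v at each.
f_P(D_Q)/f_Q(D_P) = 14442490450226 + 71731311903539*t + 32973997308126*t^2 + 44882173290629*t^3.
(14442490450226 + 71731311903539*t + 32973997308126*t^2 + 44882173290629*t^3)^{90} mod (87501885108541,f) = 71794135869923 + 50029678689860*t + 13851954669017*t^2 + 28047190609695*t^3.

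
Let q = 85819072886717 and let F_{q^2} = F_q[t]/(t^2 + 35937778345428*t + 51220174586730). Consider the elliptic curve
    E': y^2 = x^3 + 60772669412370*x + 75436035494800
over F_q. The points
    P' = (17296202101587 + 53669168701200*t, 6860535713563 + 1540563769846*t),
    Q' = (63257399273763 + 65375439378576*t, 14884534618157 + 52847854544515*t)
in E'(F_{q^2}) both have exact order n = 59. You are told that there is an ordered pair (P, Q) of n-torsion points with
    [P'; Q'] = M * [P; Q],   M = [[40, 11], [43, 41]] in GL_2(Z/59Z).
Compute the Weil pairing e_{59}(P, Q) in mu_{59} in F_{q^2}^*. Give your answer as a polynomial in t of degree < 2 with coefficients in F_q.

Under M = [[40,11],[43,41]] in GL_2(Z/59), e_{59}(P',Q') = e_{59}(P,Q)^(40*41-11*43 mod 59).
det(M) mod 59 = 46; its inverse in (Z/59)^* is 9 (check: 46*9 mod 59 = 1).
Run Miller on y^2=x^3+60772669412370*x+75436035494800 over F_{85819072886717}: ladder 111011 (6 bits); e = f_P(D_Q)/f_Q(D_P).
f_P(D_Q)/f_Q(D_P) = 76583231662568 + 6333181284459*t.
Hence e(P,Q) = 8528410406923 + 48657980157857*t in F_{85819072886717^2}^*.

8528410406923 + 48657980157857*t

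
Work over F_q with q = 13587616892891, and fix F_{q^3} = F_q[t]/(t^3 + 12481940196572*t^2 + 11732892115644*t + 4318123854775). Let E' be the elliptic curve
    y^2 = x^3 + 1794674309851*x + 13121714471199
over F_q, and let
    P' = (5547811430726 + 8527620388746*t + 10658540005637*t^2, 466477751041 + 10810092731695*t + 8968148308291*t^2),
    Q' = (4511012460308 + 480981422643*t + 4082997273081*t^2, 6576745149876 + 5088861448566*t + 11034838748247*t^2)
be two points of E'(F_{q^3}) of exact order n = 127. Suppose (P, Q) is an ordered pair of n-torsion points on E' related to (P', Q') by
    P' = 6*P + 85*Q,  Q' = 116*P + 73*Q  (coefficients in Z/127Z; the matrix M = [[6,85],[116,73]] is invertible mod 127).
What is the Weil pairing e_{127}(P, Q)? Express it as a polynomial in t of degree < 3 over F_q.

7208296077434 + 12229663940703*t + 12385981614373*t^2

Since e_{127}(P,P)=e_{127}(Q,Q)=1 and e_{127}(Q,P)=e_{127}(P,Q)^{-1}, expanding e_{127}(6*P + 85*Q,116*P + 73*Q) leaves e(P,Q)^det(M).
6*73 - 85*116 = -9422; reduced mod 127: det = 103, inverse 37.
Build f_{127,P'} and f_{127,Q'} via the 7-bit ladder of 127=1111111_2; evaluate at shifted divisors; quotient in F_{13587616892891^3}.
So e_{127}(P',Q') = 4325322708011 + 4398661646959*t + 8499294928857*t^2.
Hence e(P,Q) = 7208296077434 + 12229663940703*t + 12385981614373*t^2 in F_{13587616892891^3}^*.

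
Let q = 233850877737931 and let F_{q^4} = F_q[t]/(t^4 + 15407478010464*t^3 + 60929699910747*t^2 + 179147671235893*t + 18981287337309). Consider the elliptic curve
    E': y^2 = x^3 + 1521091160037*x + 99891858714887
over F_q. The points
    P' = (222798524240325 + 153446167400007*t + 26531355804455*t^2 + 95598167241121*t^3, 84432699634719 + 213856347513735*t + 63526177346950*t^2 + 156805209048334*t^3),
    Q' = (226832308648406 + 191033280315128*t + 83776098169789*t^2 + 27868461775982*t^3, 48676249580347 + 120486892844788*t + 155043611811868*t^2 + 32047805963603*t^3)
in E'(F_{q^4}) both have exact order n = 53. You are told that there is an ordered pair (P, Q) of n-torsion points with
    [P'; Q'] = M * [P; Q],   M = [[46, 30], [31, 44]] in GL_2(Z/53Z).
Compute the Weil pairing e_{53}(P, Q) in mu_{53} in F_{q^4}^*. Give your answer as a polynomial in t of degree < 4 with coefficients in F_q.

38316355565136 + 178189271071424*t + 28728518016222*t^2 + 111223376670284*t^3

Alternating bilinearity on E[53] (values in mu_{53} in F_{233850877737931^4}) gives e(P',Q') = e(P,Q)^det(M).
det(M) mod 53 = 34; its inverse in (Z/53)^* is 39 (check: 34*39 mod 53 = 1).
n = 53 = (110101)_2 (6 bits, wt 4); accumulate f_{53,P'}(Q'+S)/f_{53,P'}(S) along the 5-step ladder.
Miller gives e_{53}(P',Q') = 143458740751393 + 59771966779805*t + 170776753679540*t^2 + 56095083575697*t^3 in F_{233850877737931^4}.
Finally e_{53}(P,Q) = 38316355565136 + 178189271071424*t + 28728518016222*t^2 + 111223376670284*t^3.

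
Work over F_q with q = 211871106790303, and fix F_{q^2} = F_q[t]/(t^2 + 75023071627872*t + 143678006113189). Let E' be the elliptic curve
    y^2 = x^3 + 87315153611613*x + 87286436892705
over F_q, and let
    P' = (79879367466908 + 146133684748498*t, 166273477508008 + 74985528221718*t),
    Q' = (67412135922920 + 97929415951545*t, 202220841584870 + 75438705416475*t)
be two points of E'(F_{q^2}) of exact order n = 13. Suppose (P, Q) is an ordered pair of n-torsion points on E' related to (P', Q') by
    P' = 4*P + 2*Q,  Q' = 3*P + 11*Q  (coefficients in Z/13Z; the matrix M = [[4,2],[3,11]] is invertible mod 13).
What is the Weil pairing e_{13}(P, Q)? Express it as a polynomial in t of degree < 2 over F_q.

Under M = [[4,2],[3,11]] in GL_2(Z/13), e_{13}(P',Q') = e_{13}(P,Q)^(4*11-2*3 mod 13).
Inverting 12 mod 13: 12. Thus e_{13}(P,Q) = e(P',Q')^{12}.
Miller loop for e_{13} over F_{211871106790303^2}: bits of 13 = 1101; 3 double steps + 2 add steps, l/v at each.
The quotient is 138586611227591 + 53061882717834*t.
Hence e(P,Q) = 109385897896758 + 158809224072469*t in F_{211871106790303^2}^*.

109385897896758 + 158809224072469*t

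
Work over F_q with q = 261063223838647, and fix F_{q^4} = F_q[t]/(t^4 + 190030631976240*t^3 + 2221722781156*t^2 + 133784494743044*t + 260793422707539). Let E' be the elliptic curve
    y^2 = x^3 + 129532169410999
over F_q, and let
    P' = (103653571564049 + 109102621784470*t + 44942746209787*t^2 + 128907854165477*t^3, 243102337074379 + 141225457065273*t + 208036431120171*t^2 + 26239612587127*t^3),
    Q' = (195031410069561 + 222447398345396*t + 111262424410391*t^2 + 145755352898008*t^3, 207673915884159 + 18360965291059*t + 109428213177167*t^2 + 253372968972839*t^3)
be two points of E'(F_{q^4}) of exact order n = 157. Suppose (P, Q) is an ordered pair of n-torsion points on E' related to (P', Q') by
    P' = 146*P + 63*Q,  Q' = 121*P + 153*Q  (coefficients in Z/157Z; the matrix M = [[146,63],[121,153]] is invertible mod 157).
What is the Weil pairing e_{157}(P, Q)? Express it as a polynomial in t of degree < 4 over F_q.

123525349013521 + 100135352444067*t + 94301258514009*t^2 + 51475099516670*t^3

The 157-Weil pairing on E[157] over F_{261063223838647} is alternating-bilinear: e_{157}(P',Q') = e_{157}(P,Q)^det(M).
Hence e(P,Q) = e(P',Q')^{73} where 73 = 114^{-1} mod 157.
Double-and-add over 10011101: 8-1 doublings, 5-1 additions; each step l_{T,T}/v_{2T} or l_{T,P'}/v at Q'+S for random S.
Result: e(P',Q') = 191067958541007 + 112095105273184*t + 165980441898313*t^2 + 60062138590852*t^3.
(191067958541007 + 112095105273184*t + 165980441898313*t^2 + 60062138590852*t^3)^{73} mod (261063223838647,f) = 123525349013521 + 100135352444067*t + 94301258514009*t^2 + 51475099516670*t^3.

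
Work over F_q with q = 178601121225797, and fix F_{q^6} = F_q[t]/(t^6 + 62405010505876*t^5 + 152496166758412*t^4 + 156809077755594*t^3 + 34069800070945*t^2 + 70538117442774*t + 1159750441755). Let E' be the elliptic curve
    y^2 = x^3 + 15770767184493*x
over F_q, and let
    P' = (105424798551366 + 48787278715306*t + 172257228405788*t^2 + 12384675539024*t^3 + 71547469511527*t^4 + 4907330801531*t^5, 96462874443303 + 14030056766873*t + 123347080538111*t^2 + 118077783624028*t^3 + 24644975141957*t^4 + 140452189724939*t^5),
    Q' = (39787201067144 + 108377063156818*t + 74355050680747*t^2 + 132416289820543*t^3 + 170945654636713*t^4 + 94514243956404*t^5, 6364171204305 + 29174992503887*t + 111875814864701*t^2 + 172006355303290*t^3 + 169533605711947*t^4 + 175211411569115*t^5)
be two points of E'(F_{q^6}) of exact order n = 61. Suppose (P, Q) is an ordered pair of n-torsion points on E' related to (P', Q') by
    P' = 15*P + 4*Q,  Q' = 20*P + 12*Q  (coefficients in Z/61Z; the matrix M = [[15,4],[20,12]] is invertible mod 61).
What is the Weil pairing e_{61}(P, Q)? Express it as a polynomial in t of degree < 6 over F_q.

103822047529183 + 15943380671452*t + 159962216166258*t^2 + 153356783494398*t^3 + 93885177879008*t^4 + 106670589282427*t^5

Under M = [[15,4],[20,12]] in GL_2(Z/61), e_{61}(P',Q') = e_{61}(P,Q)^(15*12-4*20 mod 61).
det M = 15*12 - 4*20 = 100 = 39 (mod 61); 39^{-1} = 36 (mod 61).
Miller loop for e_{61} over F_{178601121225797^6}: bits of 61 = 111101; 5 double steps + 4 add steps, l/v at each.
e_{61}(P',Q') = 37824494200805 + 139290421129508*t + 16222224506602*t^2 + 16199982935888*t^3 + 116562591571468*t^4 + 111037689596645*t^5.
Thus e_{61}(P,Q) = 103822047529183 + 15943380671452*t + 159962216166258*t^2 + 153356783494398*t^3 + 93885177879008*t^4 + 106670589282427*t^5.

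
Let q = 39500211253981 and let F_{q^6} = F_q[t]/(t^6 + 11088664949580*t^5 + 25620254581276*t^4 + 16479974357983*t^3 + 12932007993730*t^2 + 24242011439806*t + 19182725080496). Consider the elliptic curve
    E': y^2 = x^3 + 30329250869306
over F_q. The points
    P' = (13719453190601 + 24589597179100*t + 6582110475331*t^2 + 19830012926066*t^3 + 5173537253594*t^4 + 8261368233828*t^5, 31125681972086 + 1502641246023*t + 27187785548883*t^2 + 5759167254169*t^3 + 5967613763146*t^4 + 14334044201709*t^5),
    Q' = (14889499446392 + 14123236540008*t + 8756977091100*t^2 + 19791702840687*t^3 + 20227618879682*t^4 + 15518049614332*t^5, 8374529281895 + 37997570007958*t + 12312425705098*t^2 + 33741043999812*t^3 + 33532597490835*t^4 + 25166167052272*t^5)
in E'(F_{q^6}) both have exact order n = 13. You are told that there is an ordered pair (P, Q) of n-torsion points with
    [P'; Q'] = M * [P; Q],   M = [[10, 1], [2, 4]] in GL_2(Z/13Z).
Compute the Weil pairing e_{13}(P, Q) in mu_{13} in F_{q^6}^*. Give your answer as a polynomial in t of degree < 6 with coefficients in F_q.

e_{13}(aP+bQ,cP+dQ) = e_{13}(P,Q)^(ad-bc); with (a,b,c,d)=(10,1,2,4) this gives the det-13 law.
det(M) mod 13 = 12; its inverse in (Z/13)^* is 12 (check: 12*12 mod 13 = 1).
Run Miller on y^2=x^3+30329250869306 over F_{39500211253981}: ladder 1101 (4 bits); e = f_P(D_Q)/f_Q(D_P).
So e_{13}(P',Q') = 7642855187520 + 27151389268767*t + 20750952858852*t^2 + 26324323436088*t^3 + 3629757683946*t^4 + 27133359532797*t^5.
Thus e_{13}(P,Q) = 25957297694420 + 21462799947243*t + 20925359942675*t^2 + 22467968891847*t^3 + 15904721949951*t^4 + 13173623404022*t^5.

25957297694420 + 21462799947243*t + 20925359942675*t^2 + 22467968891847*t^3 + 15904721949951*t^4 + 13173623404022*t^5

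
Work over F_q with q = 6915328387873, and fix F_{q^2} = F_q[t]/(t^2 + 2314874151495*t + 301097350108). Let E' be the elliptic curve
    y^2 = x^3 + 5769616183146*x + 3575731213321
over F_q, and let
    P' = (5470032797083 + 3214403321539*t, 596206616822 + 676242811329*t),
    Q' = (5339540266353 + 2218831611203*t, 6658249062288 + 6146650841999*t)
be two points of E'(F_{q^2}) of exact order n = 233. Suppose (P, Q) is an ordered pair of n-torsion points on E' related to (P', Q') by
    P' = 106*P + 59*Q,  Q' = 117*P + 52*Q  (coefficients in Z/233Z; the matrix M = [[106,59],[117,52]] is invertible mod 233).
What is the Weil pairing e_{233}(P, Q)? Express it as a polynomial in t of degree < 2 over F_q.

Since e_{233}(P,P)=e_{233}(Q,Q)=1 and e_{233}(Q,P)=e_{233}(P,Q)^{-1}, expanding e_{233}(106*P + 59*Q,117*P + 52*Q) leaves e(P,Q)^det(M).
106*52 - 59*117 = -1391; reduced mod 233: det = 7, inverse 100.
Miller loop for e_{233} over F_{6915328387873^2}: bits of 233 = 11101001; 7 double steps + 4 add steps, l/v at each.
Miller gives e_{233}(P',Q') = 4947867954095 + 1538872103513*t in F_{6915328387873^2}.
(4947867954095 + 1538872103513*t)^{100} mod (6915328387873,f) = 6593112123715 + 2253063696028*t.

6593112123715 + 2253063696028*t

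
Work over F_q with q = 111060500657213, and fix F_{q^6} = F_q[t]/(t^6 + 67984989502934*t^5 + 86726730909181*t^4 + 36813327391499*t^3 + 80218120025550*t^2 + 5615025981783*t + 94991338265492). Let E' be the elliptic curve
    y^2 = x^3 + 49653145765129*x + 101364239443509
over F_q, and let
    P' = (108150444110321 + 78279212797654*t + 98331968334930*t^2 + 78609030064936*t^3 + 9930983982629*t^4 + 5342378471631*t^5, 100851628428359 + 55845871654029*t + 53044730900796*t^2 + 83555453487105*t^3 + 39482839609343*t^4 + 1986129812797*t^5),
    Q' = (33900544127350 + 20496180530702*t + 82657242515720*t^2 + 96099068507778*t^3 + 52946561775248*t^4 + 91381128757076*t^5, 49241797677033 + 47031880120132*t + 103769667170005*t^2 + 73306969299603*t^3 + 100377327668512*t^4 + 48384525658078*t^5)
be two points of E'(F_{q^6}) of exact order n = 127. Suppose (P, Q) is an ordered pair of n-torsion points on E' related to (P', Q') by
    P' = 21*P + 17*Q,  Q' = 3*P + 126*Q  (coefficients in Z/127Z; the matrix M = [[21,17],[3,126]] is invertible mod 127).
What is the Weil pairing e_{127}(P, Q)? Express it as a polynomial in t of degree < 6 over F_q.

60361891538081 + 2195152176764*t + 50230439950234*t^2 + 65714865204800*t^3 + 63867870785794*t^4 + 88537528961979*t^5

e_{127} is bilinear + alternating on E[127], so e_{127}(21*P + 17*Q, 3*P + 126*Q) = e_{127}(P,Q)^(21*126-17*3).
21*126 - 17*3 = 2595; reduced mod 127: det = 55, inverse 97.
Double-and-add over 1111111: 7-1 doublings, 7-1 additions; each step l_{T,T}/v_{2T} or l_{T,P'}/v at Q'+S for random S.
So e_{127}(P',Q') = 46995269790448 + 36162030595923*t + 74520388291733*t^2 + 24238904380964*t^3 + 627558508036*t^4 + 3421257993704*t^5.
(46995269790448 + 36162030595923*t + 74520388291733*t^2 + 24238904380964*t^3 + 627558508036*t^4 + 3421257993704*t^5)^{97} mod (111060500657213,f) = 60361891538081 + 2195152176764*t + 50230439950234*t^2 + 65714865204800*t^3 + 63867870785794*t^4 + 88537528961979*t^5.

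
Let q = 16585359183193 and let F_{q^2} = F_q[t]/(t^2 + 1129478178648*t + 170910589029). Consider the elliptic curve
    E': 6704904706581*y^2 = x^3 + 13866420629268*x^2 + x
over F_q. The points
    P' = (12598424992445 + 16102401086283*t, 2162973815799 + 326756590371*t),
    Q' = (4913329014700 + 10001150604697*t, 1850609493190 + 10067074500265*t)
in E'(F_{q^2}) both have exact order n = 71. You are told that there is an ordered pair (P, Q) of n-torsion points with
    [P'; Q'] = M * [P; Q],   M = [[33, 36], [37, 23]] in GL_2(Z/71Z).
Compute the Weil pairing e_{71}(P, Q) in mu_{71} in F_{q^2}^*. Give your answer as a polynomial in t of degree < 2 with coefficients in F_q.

2566711935266 + 8038061758305*t

Alternating bilinearity on E[71] (values in mu_{71} in F_{16585359183193^2}) gives e(P',Q') = e(P,Q)^det(M).
det M = 33*23 - 36*37 = -573 = 66 (mod 71); 66^{-1} = 14 (mod 71).
Montgomery->Weierstrass: x_W = 6528455776128*x+5031328628635, y_W=6528455776128*y on F_{16585359183193}; lands on y^2=x^3+2215195099124*x+2030017498734.
n = 71 = (1000111)_2 (7 bits, wt 4); accumulate f_{71,P'}(Q'+S)/f_{71,P'}(S) along the 6-step ladder.
The quotient is 12137323631924 + 11567839393114*t.
Finally e_{71}(P,Q) = 2566711935266 + 8038061758305*t.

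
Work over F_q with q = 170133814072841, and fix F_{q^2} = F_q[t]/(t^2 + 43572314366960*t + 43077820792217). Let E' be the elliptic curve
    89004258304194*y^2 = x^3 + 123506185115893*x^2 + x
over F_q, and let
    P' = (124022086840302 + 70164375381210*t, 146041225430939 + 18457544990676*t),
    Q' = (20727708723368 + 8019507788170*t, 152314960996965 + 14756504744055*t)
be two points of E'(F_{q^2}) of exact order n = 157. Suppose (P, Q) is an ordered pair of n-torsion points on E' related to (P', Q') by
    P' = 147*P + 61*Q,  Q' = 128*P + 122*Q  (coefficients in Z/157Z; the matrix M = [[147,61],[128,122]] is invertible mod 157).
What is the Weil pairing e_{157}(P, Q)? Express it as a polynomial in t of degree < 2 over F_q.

The 157-Weil pairing on E[157] over F_{170133814072841} is alternating-bilinear: e_{157}(P',Q') = e_{157}(P,Q)^det(M).
det(M) mod 157 = 78; its inverse in (Z/157)^* is 155 (check: 78*155 mod 157 = 1).
Montgomery->Weierstrass: x_W = 53844433193112*x+122418916286592, y_W=53844433193112*y on F_{170133814072841}; lands on y^2=x^3+148695567889453*x+136669577550662.
8-bit Miller (10011101) on E'/F_{170133814072841} with a'=148695567889453, b'=136669577550662: accumulate tangent/chord ratios at Q'+S and P'+S'.
The quotient is 56562507150068 + 62243496997676*t.
e_{157}(P,Q) = (56562507150068 + 62243496997676*t)^{155} = 39918735166447 + 93596050685003*t.

39918735166447 + 93596050685003*t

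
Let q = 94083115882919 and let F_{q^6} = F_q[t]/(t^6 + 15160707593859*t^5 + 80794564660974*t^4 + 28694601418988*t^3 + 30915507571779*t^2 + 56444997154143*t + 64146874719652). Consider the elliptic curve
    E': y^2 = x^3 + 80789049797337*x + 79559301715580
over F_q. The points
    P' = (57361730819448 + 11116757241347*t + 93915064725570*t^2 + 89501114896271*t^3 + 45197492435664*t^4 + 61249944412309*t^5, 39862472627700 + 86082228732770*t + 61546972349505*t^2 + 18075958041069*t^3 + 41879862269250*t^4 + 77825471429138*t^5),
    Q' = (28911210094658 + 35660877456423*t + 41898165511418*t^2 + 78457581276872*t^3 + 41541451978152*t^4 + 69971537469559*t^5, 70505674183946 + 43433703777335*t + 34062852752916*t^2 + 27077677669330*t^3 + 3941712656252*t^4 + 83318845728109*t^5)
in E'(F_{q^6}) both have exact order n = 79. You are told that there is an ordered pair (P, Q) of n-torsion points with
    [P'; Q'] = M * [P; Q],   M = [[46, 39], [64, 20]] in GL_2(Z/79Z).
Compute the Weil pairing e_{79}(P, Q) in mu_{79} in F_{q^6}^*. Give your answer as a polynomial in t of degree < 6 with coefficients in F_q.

67156217805030 + 57362181320463*t + 74162787060274*t^2 + 41057008965488*t^3 + 48042003068431*t^4 + 6055959854843*t^5

Since e_{79}(P,P)=e_{79}(Q,Q)=1 and e_{79}(Q,P)=e_{79}(P,Q)^{-1}, expanding e_{79}(46*P + 39*Q,64*P + 20*Q) leaves e(P,Q)^det(M).
Hence e(P,Q) = e(P',Q')^{20} where 20 = 4^{-1} mod 79.
Miller loop for e_{79} over F_{94083115882919^6}: bits of 79 = 1001111; 6 double steps + 4 add steps, l/v at each.
Result: e(P',Q') = 52008607347901 + 55387262178687*t + 51412455471458*t^2 + 79016548122832*t^3 + 89265972956235*t^4 + 44139277730833*t^5.
Thus e_{79}(P,Q) = 67156217805030 + 57362181320463*t + 74162787060274*t^2 + 41057008965488*t^3 + 48042003068431*t^4 + 6055959854843*t^5.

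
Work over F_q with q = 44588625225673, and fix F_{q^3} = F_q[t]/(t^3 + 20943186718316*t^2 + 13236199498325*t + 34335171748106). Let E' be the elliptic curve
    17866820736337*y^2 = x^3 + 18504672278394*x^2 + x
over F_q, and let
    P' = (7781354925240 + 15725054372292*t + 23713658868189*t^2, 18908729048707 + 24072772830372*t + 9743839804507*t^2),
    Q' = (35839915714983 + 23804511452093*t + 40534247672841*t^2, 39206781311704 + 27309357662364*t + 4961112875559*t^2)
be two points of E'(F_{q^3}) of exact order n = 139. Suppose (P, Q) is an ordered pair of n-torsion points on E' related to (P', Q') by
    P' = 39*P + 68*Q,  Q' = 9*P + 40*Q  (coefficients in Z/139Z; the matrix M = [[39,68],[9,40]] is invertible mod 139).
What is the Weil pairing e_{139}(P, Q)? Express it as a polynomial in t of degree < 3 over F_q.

20207814004454 + 191519001262*t + 24936759202246*t^2

Under M = [[39,68],[9,40]] in GL_2(Z/139), e_{139}(P',Q') = e_{139}(P,Q)^(39*40-68*9 mod 139).
Hence e(P,Q) = e(P',Q')^{50} where 50 = 114^{-1} mod 139.
Montgomery->Weierstrass: x_W = 5128077782047*x+663336911027, y_W=5128077782047*y on F_{44588625225673}; lands on y^2=x^3+15167120285440*x+6572919623245.
Double-and-add over 10001011: 8-1 doublings, 4-1 additions; each step l_{T,T}/v_{2T} or l_{T,P'}/v at Q'+S for random S.
Miller gives e_{139}(P',Q') = 20641900999222 + 33564450632994*t + 109723981135*t^2 in F_{44588625225673^3}.
Thus e_{139}(P,Q) = 20207814004454 + 191519001262*t + 24936759202246*t^2.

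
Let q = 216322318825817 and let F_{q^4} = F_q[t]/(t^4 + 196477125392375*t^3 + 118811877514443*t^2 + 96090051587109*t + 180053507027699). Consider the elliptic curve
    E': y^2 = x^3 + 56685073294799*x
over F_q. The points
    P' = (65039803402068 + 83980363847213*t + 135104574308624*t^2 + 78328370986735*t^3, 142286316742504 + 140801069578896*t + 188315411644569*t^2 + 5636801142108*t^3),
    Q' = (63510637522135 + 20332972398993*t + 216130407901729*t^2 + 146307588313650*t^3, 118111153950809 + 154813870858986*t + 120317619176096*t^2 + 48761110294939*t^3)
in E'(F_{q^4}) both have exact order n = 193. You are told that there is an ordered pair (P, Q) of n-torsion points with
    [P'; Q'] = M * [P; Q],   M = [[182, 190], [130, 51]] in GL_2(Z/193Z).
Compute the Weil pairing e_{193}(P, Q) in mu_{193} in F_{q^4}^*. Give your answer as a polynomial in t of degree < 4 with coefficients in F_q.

Under M = [[182,190],[130,51]] in GL_2(Z/193), e_{193}(P',Q') = e_{193}(P,Q)^(182*51-190*130 mod 193).
Inverting 22 mod 193: 79. Thus e_{193}(P,Q) = e(P',Q')^{79}.
Miller loop for e_{193} over F_{216322318825817^4}: bits of 193 = 11000001; 7 double steps + 2 add steps, l/v at each.
e_{193}(P',Q') = 5307342702700 + 152922530580453*t + 33101741480976*t^2 + 22069477047075*t^3.
Raise to 79: e(P,Q) = 170348252807321 + 116391610282579*t + 93421966573489*t^2 + 9852197344263*t^3 in mu_{193}.

170348252807321 + 116391610282579*t + 93421966573489*t^2 + 9852197344263*t^3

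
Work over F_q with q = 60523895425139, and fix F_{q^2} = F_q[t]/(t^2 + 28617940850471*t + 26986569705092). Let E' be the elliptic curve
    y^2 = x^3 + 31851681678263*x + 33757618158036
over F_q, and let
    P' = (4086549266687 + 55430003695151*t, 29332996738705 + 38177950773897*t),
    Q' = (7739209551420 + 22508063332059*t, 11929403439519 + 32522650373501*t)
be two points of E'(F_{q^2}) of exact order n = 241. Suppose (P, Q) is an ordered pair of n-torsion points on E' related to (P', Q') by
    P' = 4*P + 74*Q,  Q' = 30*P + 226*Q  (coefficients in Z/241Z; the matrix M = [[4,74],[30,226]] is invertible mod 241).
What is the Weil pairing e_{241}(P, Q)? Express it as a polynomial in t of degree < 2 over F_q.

e_{241} is bilinear + alternating on E[241], so e_{241}(4*P + 74*Q, 30*P + 226*Q) = e_{241}(P,Q)^(4*226-74*30).
Inverting 130 mod 241: 165. Thus e_{241}(P,Q) = e(P',Q')^{165}.
Miller loop for e_{241} over F_{60523895425139^2}: bits of 241 = 11110001; 7 double steps + 4 add steps, l/v at each.
Miller gives e_{241}(P',Q') = 20562596680759 + 57526891274030*t in F_{60523895425139^2}.
Hence e(P,Q) = 59113210615592 + 20655923872366*t in F_{60523895425139^2}^*.

59113210615592 + 20655923872366*t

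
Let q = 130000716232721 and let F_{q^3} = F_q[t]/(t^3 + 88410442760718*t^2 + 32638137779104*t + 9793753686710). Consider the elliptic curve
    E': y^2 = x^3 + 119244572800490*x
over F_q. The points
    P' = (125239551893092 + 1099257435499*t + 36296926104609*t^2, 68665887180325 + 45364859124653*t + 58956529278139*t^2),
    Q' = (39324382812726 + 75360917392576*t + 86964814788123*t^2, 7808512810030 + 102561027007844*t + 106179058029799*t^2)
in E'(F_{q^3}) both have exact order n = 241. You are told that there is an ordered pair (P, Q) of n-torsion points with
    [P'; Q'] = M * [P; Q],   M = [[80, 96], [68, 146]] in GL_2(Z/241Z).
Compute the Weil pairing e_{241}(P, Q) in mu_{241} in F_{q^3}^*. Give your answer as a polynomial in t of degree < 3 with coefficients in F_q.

e_{241} is bilinear + alternating on E[241], so e_{241}(80*P + 96*Q, 68*P + 146*Q) = e_{241}(P,Q)^(80*146-96*68).
det(M) mod 241 = 91; its inverse in (Z/241)^* is 98 (check: 91*98 mod 241 = 1).
Double-and-add over 11110001: 8-1 doublings, 5-1 additions; each step l_{T,T}/v_{2T} or l_{T,P'}/v at Q'+S for random S.
So e_{241}(P',Q') = 50965491388971 + 76938195778773*t + 29737479185751*t^2.
Raise to 98: e(P,Q) = 8629933995899 + 71864433538763*t + 64143974008130*t^2 in mu_{241}.

8629933995899 + 71864433538763*t + 64143974008130*t^2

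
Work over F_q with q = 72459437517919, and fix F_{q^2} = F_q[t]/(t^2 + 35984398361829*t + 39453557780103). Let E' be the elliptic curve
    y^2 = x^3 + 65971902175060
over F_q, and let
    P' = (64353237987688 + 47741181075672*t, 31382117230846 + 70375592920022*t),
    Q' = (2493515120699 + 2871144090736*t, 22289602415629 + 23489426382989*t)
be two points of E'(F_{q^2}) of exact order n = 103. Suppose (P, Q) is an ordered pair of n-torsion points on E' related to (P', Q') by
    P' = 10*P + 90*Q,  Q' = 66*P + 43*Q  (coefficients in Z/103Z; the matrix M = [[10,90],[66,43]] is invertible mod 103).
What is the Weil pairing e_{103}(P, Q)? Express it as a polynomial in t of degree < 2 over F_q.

e_{103}(aP+bQ,cP+dQ) = e_{103}(P,Q)^(ad-bc); with (a,b,c,d)=(10,90,66,43) this gives the det-103 law.
So e_{103}(P,Q) = e_{103}(P',Q')^{2}, since 52*2 = 1 mod 103.
Run Miller on y^2=x^3+65971902175060 over F_{72459437517919}: ladder 1100111 (7 bits); e = f_P(D_Q)/f_Q(D_P).
Result: e(P',Q') = 60212073785271 + 65147378874674*t.
(60212073785271 + 65147378874674*t)^{2} mod (72459437517919,f) = 34049872534224 + 59061779850492*t.

34049872534224 + 59061779850492*t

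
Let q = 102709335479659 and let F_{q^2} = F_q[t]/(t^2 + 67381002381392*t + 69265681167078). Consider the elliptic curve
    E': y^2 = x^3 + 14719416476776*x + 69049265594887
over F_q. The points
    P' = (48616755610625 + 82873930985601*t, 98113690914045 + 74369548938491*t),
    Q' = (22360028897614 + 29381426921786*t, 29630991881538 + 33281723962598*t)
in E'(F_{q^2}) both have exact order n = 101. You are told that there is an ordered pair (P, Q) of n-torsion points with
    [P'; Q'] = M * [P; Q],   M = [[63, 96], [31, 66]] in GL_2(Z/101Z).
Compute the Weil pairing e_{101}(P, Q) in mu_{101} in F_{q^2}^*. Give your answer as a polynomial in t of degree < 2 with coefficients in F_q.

Since e_{101}(P,P)=e_{101}(Q,Q)=1 and e_{101}(Q,P)=e_{101}(P,Q)^{-1}, expanding e_{101}(63*P + 96*Q,31*P + 66*Q) leaves e(P,Q)^det(M).
Hence e(P,Q) = e(P',Q')^{37} where 37 = 71^{-1} mod 101.
Double-and-add over 1100101: 7-1 doublings, 4-1 additions; each step l_{T,T}/v_{2T} or l_{T,P'}/v at Q'+S for random S.
Miller gives e_{101}(P',Q') = 34331051436211 + 58554376823622*t in F_{102709335479659^2}.
Raise to 37: e(P,Q) = 47900180783001 + 61446175299051*t in mu_{101}.

47900180783001 + 61446175299051*t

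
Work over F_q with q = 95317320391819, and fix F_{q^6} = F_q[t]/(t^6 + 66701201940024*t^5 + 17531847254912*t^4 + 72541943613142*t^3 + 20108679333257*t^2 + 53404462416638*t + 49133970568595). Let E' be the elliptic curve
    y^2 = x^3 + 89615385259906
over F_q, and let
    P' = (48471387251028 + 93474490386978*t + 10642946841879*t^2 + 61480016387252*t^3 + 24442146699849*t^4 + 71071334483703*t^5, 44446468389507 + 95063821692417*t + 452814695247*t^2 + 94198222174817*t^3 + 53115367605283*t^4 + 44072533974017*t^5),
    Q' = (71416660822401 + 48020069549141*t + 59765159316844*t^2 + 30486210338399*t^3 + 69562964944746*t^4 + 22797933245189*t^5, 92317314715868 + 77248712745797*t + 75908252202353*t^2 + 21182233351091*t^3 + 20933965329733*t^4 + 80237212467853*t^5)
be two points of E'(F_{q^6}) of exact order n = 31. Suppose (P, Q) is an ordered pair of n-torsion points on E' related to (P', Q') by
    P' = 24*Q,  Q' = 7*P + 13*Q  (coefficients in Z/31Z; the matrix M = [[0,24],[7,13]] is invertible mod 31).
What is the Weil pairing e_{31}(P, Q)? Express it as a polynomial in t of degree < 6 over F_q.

10343753093290 + 80605549026275*t + 57244247632412*t^2 + 254584786149*t^3 + 81149967586719*t^4 + 15584847462929*t^5

e_{31}(aP+bQ,cP+dQ) = e_{31}(P,Q)^(ad-bc); with (a,b,c,d)=(0,24,7,13) this gives the det-31 law.
0*13 - 24*7 = -168; reduced mod 31: det = 18, inverse 19.
5-bit Miller (11111) on E'/F_{95317320391819} with a'=0, b'=89615385259906: accumulate tangent/chord ratios at Q'+S and P'+S'.
f_P(D_Q)/f_Q(D_P) = 58379216727647 + 45517596613138*t + 16749339260043*t^2 + 15045305489127*t^3 + 81904051990690*t^4 + 11884230064934*t^5.
(58379216727647 + 45517596613138*t + 16749339260043*t^2 + 15045305489127*t^3 + 81904051990690*t^4 + 11884230064934*t^5)^{19} mod (95317320391819,f) = 10343753093290 + 80605549026275*t + 57244247632412*t^2 + 254584786149*t^3 + 81149967586719*t^4 + 15584847462929*t^5.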